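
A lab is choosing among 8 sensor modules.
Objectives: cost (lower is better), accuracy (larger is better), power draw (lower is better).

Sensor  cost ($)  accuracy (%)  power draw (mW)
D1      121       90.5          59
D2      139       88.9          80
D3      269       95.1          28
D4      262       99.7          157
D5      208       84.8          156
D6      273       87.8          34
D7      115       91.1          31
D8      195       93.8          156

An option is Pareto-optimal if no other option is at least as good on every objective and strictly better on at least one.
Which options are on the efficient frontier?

D1: dominated by D7 (cost 115≤121, accuracy 91.1≥90.5, power draw 31≤59).
D2: dominated by D1 (cost 121≤139, accuracy 90.5≥88.9, power draw 59≤80).
D3: not dominated (best power draw).
D4: not dominated (best accuracy).
D5: dominated by D1 (cost 121≤208, accuracy 90.5≥84.8, power draw 59≤156).
D6: dominated by D3 (cost 269≤273, accuracy 95.1≥87.8, power draw 28≤34).
D7: not dominated (best cost).
D8: not dominated.

D3, D4, D7, D8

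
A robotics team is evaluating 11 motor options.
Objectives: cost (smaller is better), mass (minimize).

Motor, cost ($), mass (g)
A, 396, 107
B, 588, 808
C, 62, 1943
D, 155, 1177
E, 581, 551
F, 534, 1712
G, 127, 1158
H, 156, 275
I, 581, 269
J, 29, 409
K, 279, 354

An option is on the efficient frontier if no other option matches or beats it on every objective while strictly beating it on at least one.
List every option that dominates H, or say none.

A: worse on cost (396 vs 156).
B: worse on cost (588 vs 156).
C: worse on mass (1943 vs 275).
D: worse on mass (1177 vs 275).
E: worse on cost (581 vs 156).
F: worse on cost (534 vs 156).
G: worse on mass (1158 vs 275).
I: worse on cost (581 vs 156).
J: worse on mass (409 vs 275).
K: worse on cost (279 vs 156).
No option dominates H.

none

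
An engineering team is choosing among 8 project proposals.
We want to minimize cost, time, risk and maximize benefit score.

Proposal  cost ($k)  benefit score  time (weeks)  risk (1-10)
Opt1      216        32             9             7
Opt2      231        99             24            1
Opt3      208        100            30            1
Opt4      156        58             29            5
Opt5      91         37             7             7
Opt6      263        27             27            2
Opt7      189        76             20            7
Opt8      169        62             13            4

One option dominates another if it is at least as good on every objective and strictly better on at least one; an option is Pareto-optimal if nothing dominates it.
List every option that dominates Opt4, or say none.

none

Opt1: worse on cost (216 vs 156).
Opt2: worse on cost (231 vs 156).
Opt3: worse on cost (208 vs 156).
Opt5: worse on benefit score (37 vs 58).
Opt6: worse on cost (263 vs 156).
Opt7: worse on cost (189 vs 156).
Opt8: worse on cost (169 vs 156).
No option dominates Opt4.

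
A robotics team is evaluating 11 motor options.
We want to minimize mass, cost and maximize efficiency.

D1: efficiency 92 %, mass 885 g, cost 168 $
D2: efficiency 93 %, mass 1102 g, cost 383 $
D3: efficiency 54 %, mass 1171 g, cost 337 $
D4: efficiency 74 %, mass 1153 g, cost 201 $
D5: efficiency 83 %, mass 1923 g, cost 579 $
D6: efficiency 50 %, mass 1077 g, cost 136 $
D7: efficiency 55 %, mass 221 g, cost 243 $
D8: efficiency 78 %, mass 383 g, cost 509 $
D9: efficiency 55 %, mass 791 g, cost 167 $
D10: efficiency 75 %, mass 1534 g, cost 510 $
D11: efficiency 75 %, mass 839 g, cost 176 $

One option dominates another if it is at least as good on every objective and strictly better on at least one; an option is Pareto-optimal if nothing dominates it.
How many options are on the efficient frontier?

7

D1: not dominated.
D2: not dominated (best efficiency).
D3: dominated by D1 (efficiency 92≥54, mass 885≤1171, cost 168≤337).
D4: dominated by D1 (efficiency 92≥74, mass 885≤1153, cost 168≤201).
D5: dominated by D1 (efficiency 92≥83, mass 885≤1923, cost 168≤579).
D6: not dominated (best cost).
D7: not dominated (best mass).
D8: not dominated.
D9: not dominated.
D10: dominated by D1 (efficiency 92≥75, mass 885≤1534, cost 168≤510).
D11: not dominated.
Pareto-optimal: D1, D2, D6, D7, D8, D9, D11 → 7.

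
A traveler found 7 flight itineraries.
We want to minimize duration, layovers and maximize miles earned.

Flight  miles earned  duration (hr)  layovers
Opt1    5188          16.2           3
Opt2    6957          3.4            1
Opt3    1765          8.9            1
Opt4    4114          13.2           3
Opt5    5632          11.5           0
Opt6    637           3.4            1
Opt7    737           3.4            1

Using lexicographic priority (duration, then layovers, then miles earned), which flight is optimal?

First minimize duration: best is 3.4, kept {Opt2, Opt6, Opt7}.
Then minimize layovers: best is 1, kept {Opt2, Opt6, Opt7}.
Then maximize miles earned: best is 6957, kept {Opt2}.

Opt2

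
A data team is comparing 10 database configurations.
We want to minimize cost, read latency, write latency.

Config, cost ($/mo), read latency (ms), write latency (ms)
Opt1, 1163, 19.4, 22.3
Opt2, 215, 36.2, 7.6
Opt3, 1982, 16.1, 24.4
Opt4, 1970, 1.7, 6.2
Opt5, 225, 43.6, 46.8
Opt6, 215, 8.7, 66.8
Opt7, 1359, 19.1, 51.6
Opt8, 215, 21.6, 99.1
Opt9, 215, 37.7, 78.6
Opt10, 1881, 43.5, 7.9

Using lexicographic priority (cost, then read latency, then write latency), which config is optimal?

Opt6

First minimize cost: best is 215, kept {Opt2, Opt6, Opt8, Opt9}.
Then minimize read latency: best is 8.7, kept {Opt6}.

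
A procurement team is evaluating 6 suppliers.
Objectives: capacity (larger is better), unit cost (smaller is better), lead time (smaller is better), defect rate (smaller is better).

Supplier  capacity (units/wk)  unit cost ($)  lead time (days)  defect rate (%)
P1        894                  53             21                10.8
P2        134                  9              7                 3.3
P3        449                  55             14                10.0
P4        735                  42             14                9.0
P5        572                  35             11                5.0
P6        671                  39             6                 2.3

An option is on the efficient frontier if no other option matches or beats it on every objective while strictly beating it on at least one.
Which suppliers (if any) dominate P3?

P4: capacity 735≥449, unit cost 42≤55, lead time 14≤14, defect rate 9.0≤10.0 — dominates P3.
P5: capacity 572≥449, unit cost 35≤55, lead time 11≤14, defect rate 5.0≤10.0 — dominates P3.
P6: capacity 671≥449, unit cost 39≤55, lead time 6≤14, defect rate 2.3≤10.0 — dominates P3.
Others (P1, P2) are each worse than P3 on at least one objective.

P4, P5, P6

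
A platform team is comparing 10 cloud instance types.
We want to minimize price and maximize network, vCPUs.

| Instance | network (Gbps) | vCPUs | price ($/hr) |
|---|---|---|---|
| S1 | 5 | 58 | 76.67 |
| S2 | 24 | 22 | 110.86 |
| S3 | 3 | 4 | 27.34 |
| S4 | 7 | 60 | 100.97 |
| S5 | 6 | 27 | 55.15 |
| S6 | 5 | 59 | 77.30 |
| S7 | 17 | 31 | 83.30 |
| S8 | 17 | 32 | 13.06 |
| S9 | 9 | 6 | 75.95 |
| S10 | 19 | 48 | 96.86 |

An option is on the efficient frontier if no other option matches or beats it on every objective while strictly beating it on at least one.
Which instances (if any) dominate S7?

S8: network 17≥17, vCPUs 32≥31, price 13.06≤83.30 — dominates S7.
Others (S1, S2, S3, S4, S5, S6, S9, S10) are each worse than S7 on at least one objective.

S8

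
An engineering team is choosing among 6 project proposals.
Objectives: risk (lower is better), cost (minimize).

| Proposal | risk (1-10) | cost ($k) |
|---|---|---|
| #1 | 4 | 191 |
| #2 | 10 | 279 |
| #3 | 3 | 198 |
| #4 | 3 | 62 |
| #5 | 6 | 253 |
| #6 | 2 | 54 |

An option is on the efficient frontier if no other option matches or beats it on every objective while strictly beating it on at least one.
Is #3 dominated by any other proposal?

#4 vs #3: risk 3≤3, cost 62≤198 — #4 is at least as good on every objective and strictly better on at least one, so #4 dominates #3.

Yes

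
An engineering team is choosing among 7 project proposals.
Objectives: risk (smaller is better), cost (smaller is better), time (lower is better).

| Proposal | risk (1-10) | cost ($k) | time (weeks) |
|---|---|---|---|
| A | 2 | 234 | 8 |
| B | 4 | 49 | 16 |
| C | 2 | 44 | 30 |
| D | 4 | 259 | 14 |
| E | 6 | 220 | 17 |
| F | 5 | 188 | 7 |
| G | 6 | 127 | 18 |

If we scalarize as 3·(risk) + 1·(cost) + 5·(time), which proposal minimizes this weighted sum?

A: 3·2 + 1·234 + 5·8 = 280
B: 3·4 + 1·49 + 5·16 = 141
C: 3·2 + 1·44 + 5·30 = 200
D: 3·4 + 1·259 + 5·14 = 341
E: 3·6 + 1·220 + 5·17 = 323
F: 3·5 + 1·188 + 5·7 = 238
G: 3·6 + 1·127 + 5·18 = 235
Lowest: B at 141.

B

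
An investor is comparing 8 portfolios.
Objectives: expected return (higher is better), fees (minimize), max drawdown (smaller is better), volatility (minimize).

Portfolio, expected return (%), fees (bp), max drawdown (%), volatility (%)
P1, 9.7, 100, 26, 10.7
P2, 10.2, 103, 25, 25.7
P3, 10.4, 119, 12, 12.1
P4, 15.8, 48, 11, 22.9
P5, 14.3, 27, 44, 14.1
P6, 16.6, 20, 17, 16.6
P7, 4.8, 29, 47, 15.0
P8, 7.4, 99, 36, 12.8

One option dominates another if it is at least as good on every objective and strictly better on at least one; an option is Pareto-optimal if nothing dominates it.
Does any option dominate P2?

P4 vs P2: expected return 15.8≥10.2, fees 48≤103, max drawdown 11≤25, volatility 22.9≤25.7 — P4 is at least as good on every objective and strictly better on at least one, so P4 dominates P2.

Yes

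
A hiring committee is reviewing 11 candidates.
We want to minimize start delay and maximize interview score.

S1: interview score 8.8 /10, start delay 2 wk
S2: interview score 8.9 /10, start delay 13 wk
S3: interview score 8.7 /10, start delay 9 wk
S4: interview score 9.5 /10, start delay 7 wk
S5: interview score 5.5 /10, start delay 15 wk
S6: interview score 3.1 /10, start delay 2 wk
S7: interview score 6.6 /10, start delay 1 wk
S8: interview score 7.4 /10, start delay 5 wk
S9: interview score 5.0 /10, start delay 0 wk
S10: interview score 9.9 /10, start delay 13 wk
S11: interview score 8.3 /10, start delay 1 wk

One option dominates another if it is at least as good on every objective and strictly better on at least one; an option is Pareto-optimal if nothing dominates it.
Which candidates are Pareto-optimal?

S1: not dominated.
S2: dominated by S4 (interview score 9.5≥8.9, start delay 7≤13).
S3: dominated by S1 (interview score 8.8≥8.7, start delay 2≤9).
S4: not dominated.
S5: dominated by S1 (interview score 8.8≥5.5, start delay 2≤15).
S6: dominated by S1 (interview score 8.8≥3.1, start delay 2≤2).
S7: dominated by S11 (interview score 8.3≥6.6, start delay 1≤1).
S8: dominated by S1 (interview score 8.8≥7.4, start delay 2≤5).
S9: not dominated (best start delay).
S10: not dominated (best interview score).
S11: not dominated.

S1, S4, S9, S10, S11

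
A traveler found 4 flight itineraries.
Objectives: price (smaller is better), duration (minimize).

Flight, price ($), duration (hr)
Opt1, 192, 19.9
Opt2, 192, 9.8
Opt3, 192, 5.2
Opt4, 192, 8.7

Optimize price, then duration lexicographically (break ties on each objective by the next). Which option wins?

Opt3

First minimize price: best is 192, kept {Opt1, Opt2, Opt3, Opt4}.
Then minimize duration: best is 5.2, kept {Opt3}.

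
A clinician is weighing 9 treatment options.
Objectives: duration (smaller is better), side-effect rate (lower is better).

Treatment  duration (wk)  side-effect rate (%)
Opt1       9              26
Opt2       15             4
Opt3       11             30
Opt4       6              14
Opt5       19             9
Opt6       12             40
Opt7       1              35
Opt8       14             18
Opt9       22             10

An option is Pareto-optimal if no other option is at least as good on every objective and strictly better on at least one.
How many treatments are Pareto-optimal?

Opt1: dominated by Opt4 (duration 6≤9, side-effect rate 14≤26).
Opt2: not dominated (best side-effect rate).
Opt3: dominated by Opt1 (duration 9≤11, side-effect rate 26≤30).
Opt4: not dominated.
Opt5: dominated by Opt2 (duration 15≤19, side-effect rate 4≤9).
Opt6: dominated by Opt1 (duration 9≤12, side-effect rate 26≤40).
Opt7: not dominated (best duration).
Opt8: dominated by Opt4 (duration 6≤14, side-effect rate 14≤18).
Opt9: dominated by Opt2 (duration 15≤22, side-effect rate 4≤10).
Pareto-optimal: Opt2, Opt4, Opt7 → 3.

3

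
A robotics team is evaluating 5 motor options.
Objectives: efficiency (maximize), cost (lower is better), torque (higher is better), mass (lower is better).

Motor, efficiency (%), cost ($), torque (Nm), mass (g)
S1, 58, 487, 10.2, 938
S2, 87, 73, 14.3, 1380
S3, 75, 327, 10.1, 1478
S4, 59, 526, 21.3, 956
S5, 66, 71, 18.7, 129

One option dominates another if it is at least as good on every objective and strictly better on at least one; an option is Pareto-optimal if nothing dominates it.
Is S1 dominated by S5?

Yes

S5 vs S1: efficiency 66≥58, cost 71≤487, torque 18.7≥10.2, mass 129≤938 — S5 is at least as good on every objective with at least one strict improvement.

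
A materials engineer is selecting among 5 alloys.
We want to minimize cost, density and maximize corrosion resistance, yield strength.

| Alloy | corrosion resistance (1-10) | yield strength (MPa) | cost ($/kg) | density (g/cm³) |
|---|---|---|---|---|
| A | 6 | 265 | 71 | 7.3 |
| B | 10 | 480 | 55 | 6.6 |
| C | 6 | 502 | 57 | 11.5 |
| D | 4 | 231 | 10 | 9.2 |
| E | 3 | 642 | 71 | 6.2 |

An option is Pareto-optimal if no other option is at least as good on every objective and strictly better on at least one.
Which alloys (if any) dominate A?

B

B: corrosion resistance 10≥6, yield strength 480≥265, cost 55≤71, density 6.6≤7.3 — dominates A.
Others (C, D, E) are each worse than A on at least one objective.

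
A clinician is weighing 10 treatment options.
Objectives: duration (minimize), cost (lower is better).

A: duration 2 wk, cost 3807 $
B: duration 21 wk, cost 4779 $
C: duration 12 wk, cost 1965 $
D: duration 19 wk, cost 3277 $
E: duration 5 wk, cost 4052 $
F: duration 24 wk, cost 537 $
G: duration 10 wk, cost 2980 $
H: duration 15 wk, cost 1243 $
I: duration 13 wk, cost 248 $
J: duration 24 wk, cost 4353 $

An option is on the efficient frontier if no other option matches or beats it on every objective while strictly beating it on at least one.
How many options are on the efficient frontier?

A: not dominated (best duration).
B: dominated by A (duration 2≤21, cost 3807≤4779).
C: not dominated.
D: dominated by C (duration 12≤19, cost 1965≤3277).
E: dominated by A (duration 2≤5, cost 3807≤4052).
F: dominated by I (duration 13≤24, cost 248≤537).
G: not dominated.
H: dominated by I (duration 13≤15, cost 248≤1243).
I: not dominated (best cost).
J: dominated by A (duration 2≤24, cost 3807≤4353).
Pareto-optimal: A, C, G, I → 4.

4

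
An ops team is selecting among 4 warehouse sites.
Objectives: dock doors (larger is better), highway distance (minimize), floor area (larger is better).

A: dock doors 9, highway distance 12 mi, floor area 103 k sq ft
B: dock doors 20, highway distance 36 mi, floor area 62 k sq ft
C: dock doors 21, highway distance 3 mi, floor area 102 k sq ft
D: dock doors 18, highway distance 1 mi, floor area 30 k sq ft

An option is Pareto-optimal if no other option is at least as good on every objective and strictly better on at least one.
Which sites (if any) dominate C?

A: worse on dock doors (9 vs 21).
B: worse on dock doors (20 vs 21).
D: worse on dock doors (18 vs 21).
No option dominates C.

none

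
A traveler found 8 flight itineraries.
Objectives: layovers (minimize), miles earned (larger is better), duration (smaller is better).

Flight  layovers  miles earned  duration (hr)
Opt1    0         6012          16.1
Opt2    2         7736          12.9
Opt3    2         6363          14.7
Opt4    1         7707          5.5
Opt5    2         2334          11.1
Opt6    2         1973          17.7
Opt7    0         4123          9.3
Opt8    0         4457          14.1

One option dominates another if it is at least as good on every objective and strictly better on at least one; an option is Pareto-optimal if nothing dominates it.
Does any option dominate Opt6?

Yes

Opt1 vs Opt6: layovers 0≤2, miles earned 6012≥1973, duration 16.1≤17.7 — Opt1 is at least as good on every objective and strictly better on at least one, so Opt1 dominates Opt6.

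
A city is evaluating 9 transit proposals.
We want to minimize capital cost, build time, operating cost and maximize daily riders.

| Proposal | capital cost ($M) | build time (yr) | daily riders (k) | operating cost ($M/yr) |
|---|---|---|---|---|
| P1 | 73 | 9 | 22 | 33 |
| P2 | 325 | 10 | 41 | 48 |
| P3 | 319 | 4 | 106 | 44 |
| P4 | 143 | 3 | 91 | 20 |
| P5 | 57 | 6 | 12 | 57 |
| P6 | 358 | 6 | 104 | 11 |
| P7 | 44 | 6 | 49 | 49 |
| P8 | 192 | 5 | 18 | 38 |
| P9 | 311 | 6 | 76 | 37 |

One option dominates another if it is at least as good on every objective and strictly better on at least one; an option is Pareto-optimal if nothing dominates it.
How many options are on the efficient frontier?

5

P1: not dominated.
P2: dominated by P3 (capital cost 319≤325, build time 4≤10, daily riders 106≥41, operating cost 44≤48).
P3: not dominated (best daily riders).
P4: not dominated (best build time).
P5: dominated by P7 (capital cost 44≤57, build time 6≤6, daily riders 49≥12, operating cost 49≤57).
P6: not dominated (best operating cost).
P7: not dominated (best capital cost).
P8: dominated by P4 (capital cost 143≤192, build time 3≤5, daily riders 91≥18, operating cost 20≤38).
P9: dominated by P4 (capital cost 143≤311, build time 3≤6, daily riders 91≥76, operating cost 20≤37).
Pareto-optimal: P1, P3, P4, P6, P7 → 5.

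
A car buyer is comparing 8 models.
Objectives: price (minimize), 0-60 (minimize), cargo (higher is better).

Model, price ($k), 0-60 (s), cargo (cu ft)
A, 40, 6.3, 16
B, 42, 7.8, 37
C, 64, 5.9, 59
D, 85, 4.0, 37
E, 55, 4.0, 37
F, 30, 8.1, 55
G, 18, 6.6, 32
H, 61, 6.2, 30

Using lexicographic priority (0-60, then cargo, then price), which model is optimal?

E

First minimize 0-60: best is 4.0, kept {D, E}.
Then maximize cargo: best is 37, kept {D, E}.
Then minimize price: best is 55, kept {E}.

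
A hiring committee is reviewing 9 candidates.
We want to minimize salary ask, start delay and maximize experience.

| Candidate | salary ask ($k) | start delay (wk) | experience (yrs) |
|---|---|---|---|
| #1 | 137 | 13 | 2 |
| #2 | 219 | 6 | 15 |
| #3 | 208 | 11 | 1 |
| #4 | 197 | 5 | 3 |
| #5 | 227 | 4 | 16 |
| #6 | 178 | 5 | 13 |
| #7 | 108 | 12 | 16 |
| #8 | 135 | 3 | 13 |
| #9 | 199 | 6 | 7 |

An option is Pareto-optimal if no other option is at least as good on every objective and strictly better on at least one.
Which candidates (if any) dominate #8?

none

#1: worse on salary ask (137 vs 135).
#2: worse on salary ask (219 vs 135).
#3: worse on salary ask (208 vs 135).
#4: worse on salary ask (197 vs 135).
#5: worse on salary ask (227 vs 135).
#6: worse on salary ask (178 vs 135).
#7: worse on start delay (12 vs 3).
#9: worse on salary ask (199 vs 135).
No option dominates #8.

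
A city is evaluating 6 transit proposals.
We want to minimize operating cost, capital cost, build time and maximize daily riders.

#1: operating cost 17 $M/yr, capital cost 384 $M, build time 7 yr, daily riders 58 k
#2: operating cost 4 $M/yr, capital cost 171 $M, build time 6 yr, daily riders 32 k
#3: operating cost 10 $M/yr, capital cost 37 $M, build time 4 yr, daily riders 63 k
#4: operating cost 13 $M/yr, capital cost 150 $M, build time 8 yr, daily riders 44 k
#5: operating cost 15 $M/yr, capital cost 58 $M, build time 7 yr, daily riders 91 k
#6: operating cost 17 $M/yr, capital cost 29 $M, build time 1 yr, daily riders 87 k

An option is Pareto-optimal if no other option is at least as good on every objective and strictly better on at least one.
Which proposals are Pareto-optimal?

#2, #3, #5, #6

#1: dominated by #3 (operating cost 10≤17, capital cost 37≤384, build time 4≤7, daily riders 63≥58).
#2: not dominated (best operating cost).
#3: not dominated.
#4: dominated by #3 (operating cost 10≤13, capital cost 37≤150, build time 4≤8, daily riders 63≥44).
#5: not dominated (best daily riders).
#6: not dominated (best capital cost).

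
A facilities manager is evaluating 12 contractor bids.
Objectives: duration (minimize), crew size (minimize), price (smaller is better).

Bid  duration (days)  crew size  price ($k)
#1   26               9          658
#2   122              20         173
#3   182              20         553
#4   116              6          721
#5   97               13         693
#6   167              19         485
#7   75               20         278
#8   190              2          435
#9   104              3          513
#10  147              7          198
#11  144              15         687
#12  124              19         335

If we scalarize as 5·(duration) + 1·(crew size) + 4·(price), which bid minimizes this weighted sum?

#1: 5·26 + 1·9 + 4·658 = 2771
#2: 5·122 + 1·20 + 4·173 = 1322
#3: 5·182 + 1·20 + 4·553 = 3142
#4: 5·116 + 1·6 + 4·721 = 3470
#5: 5·97 + 1·13 + 4·693 = 3270
#6: 5·167 + 1·19 + 4·485 = 2794
#7: 5·75 + 1·20 + 4·278 = 1507
#8: 5·190 + 1·2 + 4·435 = 2692
#9: 5·104 + 1·3 + 4·513 = 2575
#10: 5·147 + 1·7 + 4·198 = 1534
#11: 5·144 + 1·15 + 4·687 = 3483
#12: 5·124 + 1·19 + 4·335 = 1979
Lowest: #2 at 1322.

#2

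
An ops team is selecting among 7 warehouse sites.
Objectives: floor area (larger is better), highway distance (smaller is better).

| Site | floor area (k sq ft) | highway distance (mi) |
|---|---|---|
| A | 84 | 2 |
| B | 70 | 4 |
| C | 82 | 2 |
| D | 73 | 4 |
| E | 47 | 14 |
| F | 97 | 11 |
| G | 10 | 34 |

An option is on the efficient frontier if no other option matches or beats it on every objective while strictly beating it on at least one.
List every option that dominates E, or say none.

A: floor area 84≥47, highway distance 2≤14 — dominates E.
B: floor area 70≥47, highway distance 4≤14 — dominates E.
C: floor area 82≥47, highway distance 2≤14 — dominates E.
D: floor area 73≥47, highway distance 4≤14 — dominates E.
F: floor area 97≥47, highway distance 11≤14 — dominates E.
Others (G) are each worse than E on at least one objective.

A, B, C, D, F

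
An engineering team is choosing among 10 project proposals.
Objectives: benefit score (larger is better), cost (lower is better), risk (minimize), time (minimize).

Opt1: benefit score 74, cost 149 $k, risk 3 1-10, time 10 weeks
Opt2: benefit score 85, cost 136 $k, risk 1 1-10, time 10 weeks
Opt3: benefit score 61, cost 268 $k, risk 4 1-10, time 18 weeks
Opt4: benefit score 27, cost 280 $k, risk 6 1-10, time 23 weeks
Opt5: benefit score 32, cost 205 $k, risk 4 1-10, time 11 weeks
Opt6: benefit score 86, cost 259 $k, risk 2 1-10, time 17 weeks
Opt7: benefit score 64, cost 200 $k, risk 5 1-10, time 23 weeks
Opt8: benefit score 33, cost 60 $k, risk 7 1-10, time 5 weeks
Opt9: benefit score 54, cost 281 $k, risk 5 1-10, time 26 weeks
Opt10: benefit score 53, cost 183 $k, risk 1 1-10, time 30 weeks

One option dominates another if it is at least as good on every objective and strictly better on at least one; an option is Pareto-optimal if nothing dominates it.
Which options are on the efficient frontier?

Opt2, Opt6, Opt8

Opt1: dominated by Opt2 (benefit score 85≥74, cost 136≤149, risk 1≤3, time 10≤10).
Opt2: not dominated.
Opt3: dominated by Opt1 (benefit score 74≥61, cost 149≤268, risk 3≤4, time 10≤18).
Opt4: dominated by Opt1 (benefit score 74≥27, cost 149≤280, risk 3≤6, time 10≤23).
Opt5: dominated by Opt1 (benefit score 74≥32, cost 149≤205, risk 3≤4, time 10≤11).
Opt6: not dominated (best benefit score).
Opt7: dominated by Opt1 (benefit score 74≥64, cost 149≤200, risk 3≤5, time 10≤23).
Opt8: not dominated (best cost).
Opt9: dominated by Opt1 (benefit score 74≥54, cost 149≤281, risk 3≤5, time 10≤26).
Opt10: dominated by Opt2 (benefit score 85≥53, cost 136≤183, risk 1≤1, time 10≤30).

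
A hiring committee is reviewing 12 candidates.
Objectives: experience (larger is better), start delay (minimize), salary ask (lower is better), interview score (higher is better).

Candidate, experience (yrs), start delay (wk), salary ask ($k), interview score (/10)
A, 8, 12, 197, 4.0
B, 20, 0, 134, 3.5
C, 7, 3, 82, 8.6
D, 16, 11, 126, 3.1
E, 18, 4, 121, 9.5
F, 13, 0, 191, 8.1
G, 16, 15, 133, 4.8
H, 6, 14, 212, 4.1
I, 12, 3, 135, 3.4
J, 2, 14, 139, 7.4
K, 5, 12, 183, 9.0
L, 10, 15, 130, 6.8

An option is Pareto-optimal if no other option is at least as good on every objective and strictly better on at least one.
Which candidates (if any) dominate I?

B

B: experience 20≥12, start delay 0≤3, salary ask 134≤135, interview score 3.5≥3.4 — dominates I.
Others (A, C, D, E, F, G, H, J, K, L) are each worse than I on at least one objective.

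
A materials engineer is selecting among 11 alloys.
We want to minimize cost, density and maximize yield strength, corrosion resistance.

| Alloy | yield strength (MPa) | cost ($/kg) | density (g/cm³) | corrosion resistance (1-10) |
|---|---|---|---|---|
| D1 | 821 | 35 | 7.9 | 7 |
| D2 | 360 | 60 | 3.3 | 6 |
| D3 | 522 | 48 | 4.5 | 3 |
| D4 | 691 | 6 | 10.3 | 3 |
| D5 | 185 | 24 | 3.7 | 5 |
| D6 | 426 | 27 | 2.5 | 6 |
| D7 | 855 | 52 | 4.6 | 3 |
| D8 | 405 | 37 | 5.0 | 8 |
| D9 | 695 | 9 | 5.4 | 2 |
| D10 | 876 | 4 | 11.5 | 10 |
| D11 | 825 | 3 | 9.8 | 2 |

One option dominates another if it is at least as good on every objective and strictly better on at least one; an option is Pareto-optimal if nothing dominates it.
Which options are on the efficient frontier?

D1, D3, D4, D5, D6, D7, D8, D9, D10, D11

D1: not dominated.
D2: dominated by D6 (yield strength 426≥360, cost 27≤60, density 2.5≤3.3, corrosion resistance 6≥6).
D3: not dominated.
D4: not dominated.
D5: not dominated.
D6: not dominated (best density).
D7: not dominated.
D8: not dominated.
D9: not dominated.
D10: not dominated (best yield strength).
D11: not dominated (best cost).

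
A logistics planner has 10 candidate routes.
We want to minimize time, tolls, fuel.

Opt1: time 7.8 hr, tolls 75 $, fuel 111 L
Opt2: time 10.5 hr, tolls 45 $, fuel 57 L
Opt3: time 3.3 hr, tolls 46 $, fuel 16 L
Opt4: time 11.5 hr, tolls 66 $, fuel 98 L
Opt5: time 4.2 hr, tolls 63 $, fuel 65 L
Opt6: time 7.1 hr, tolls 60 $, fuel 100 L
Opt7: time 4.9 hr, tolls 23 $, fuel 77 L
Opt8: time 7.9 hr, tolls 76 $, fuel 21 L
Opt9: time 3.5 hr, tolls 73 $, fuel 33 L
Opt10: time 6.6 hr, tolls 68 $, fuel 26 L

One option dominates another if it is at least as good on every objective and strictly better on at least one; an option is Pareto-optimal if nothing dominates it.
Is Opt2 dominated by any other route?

No

Opt1: worse on tolls (75 vs 45).
Opt3: worse on tolls (46 vs 45).
Opt4: worse on time (11.5 vs 10.5).
Opt5: worse on tolls (63 vs 45).
Opt6: worse on tolls (60 vs 45).
Opt7: worse on fuel (77 vs 57).
Opt8: worse on tolls (76 vs 45).
Opt9: worse on tolls (73 vs 45).
Opt10: worse on tolls (68 vs 45).
No option is at least as good as Opt2 on every objective and strictly better on one.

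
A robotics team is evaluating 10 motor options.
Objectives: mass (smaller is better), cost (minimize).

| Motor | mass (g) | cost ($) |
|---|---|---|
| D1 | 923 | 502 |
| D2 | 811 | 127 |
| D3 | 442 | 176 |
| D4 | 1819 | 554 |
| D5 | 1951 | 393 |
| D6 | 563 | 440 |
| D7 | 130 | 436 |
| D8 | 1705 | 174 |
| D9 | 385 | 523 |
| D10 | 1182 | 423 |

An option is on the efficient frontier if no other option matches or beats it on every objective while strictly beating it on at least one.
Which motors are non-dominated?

D1: dominated by D2 (mass 811≤923, cost 127≤502).
D2: not dominated (best cost).
D3: not dominated.
D4: dominated by D1 (mass 923≤1819, cost 502≤554).
D5: dominated by D2 (mass 811≤1951, cost 127≤393).
D6: dominated by D3 (mass 442≤563, cost 176≤440).
D7: not dominated (best mass).
D8: dominated by D2 (mass 811≤1705, cost 127≤174).
D9: dominated by D7 (mass 130≤385, cost 436≤523).
D10: dominated by D2 (mass 811≤1182, cost 127≤423).

D2, D3, D7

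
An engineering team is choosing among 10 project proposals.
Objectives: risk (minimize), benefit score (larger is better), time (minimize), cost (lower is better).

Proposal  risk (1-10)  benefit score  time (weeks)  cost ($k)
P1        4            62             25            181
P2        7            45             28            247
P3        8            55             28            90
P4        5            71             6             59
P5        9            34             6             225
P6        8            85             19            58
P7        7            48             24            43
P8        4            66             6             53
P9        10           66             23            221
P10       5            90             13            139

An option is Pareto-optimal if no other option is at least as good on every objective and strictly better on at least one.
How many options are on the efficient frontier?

5

P1: dominated by P8 (risk 4≤4, benefit score 66≥62, time 6≤25, cost 53≤181).
P2: dominated by P1 (risk 4≤7, benefit score 62≥45, time 25≤28, cost 181≤247).
P3: dominated by P4 (risk 5≤8, benefit score 71≥55, time 6≤28, cost 59≤90).
P4: not dominated.
P5: dominated by P4 (risk 5≤9, benefit score 71≥34, time 6≤6, cost 59≤225).
P6: not dominated.
P7: not dominated (best cost).
P8: not dominated.
P9: dominated by P4 (risk 5≤10, benefit score 71≥66, time 6≤23, cost 59≤221).
P10: not dominated (best benefit score).
Pareto-optimal: P4, P6, P7, P8, P10 → 5.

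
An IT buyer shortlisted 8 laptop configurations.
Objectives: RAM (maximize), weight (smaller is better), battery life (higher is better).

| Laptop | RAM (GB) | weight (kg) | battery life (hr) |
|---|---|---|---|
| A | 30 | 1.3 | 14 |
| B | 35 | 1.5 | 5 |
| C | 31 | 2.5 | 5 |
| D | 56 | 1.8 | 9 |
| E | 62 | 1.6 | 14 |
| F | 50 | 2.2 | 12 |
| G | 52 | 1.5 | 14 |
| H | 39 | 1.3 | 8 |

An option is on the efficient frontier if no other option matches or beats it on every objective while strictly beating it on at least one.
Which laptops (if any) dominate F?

E: RAM 62≥50, weight 1.6≤2.2, battery life 14≥12 — dominates F.
G: RAM 52≥50, weight 1.5≤2.2, battery life 14≥12 — dominates F.
Others (A, B, C, D, H) are each worse than F on at least one objective.

E, G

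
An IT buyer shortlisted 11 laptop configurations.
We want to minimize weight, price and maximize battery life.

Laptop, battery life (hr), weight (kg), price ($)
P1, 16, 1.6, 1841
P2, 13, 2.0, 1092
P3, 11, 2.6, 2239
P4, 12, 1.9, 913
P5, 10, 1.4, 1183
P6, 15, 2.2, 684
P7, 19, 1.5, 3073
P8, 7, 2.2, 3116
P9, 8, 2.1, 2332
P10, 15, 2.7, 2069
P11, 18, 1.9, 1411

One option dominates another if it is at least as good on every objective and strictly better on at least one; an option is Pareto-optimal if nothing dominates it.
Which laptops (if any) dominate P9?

P1: battery life 16≥8, weight 1.6≤2.1, price 1841≤2332 — dominates P9.
P2: battery life 13≥8, weight 2.0≤2.1, price 1092≤2332 — dominates P9.
P4: battery life 12≥8, weight 1.9≤2.1, price 913≤2332 — dominates P9.
P5: battery life 10≥8, weight 1.4≤2.1, price 1183≤2332 — dominates P9.
P11: battery life 18≥8, weight 1.9≤2.1, price 1411≤2332 — dominates P9.
Others (P3, P6, P7, P8, P10) are each worse than P9 on at least one objective.

P1, P2, P4, P5, P11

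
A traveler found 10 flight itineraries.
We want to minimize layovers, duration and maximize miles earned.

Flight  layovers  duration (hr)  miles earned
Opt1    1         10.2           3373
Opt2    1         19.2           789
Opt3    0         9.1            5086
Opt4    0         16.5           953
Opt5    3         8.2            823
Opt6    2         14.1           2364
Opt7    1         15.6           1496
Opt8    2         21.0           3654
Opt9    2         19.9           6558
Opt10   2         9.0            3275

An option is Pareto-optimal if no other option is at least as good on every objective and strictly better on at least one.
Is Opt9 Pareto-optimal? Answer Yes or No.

Opt1: worse on miles earned (3373 vs 6558).
Opt2: worse on miles earned (789 vs 6558).
Opt3: worse on miles earned (5086 vs 6558).
Opt4: worse on miles earned (953 vs 6558).
Opt5: worse on layovers (3 vs 2).
Opt6: worse on miles earned (2364 vs 6558).
Opt7: worse on miles earned (1496 vs 6558).
Opt8: worse on duration (21.0 vs 19.9).
Opt10: worse on miles earned (3275 vs 6558).
No option is at least as good as Opt9 on every objective and strictly better on one.

Yes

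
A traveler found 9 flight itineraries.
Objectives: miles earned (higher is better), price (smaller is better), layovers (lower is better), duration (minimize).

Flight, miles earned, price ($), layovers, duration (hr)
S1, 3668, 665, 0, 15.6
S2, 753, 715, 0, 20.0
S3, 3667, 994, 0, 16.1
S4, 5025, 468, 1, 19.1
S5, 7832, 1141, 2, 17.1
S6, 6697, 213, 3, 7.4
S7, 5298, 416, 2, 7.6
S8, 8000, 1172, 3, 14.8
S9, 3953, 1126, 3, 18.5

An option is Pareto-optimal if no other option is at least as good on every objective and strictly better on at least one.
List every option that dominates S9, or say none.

S6: miles earned 6697≥3953, price 213≤1126, layovers 3≤3, duration 7.4≤18.5 — dominates S9.
S7: miles earned 5298≥3953, price 416≤1126, layovers 2≤3, duration 7.6≤18.5 — dominates S9.
Others (S1, S2, S3, S4, S5, S8) are each worse than S9 on at least one objective.

S6, S7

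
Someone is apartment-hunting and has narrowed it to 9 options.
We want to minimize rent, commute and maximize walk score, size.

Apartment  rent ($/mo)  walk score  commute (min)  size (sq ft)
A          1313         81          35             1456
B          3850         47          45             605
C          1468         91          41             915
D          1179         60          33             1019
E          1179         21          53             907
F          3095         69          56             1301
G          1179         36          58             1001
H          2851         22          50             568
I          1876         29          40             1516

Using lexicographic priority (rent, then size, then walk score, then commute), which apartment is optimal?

D

First minimize rent: best is 1179, kept {D, E, G}.
Then maximize size: best is 1019, kept {D}.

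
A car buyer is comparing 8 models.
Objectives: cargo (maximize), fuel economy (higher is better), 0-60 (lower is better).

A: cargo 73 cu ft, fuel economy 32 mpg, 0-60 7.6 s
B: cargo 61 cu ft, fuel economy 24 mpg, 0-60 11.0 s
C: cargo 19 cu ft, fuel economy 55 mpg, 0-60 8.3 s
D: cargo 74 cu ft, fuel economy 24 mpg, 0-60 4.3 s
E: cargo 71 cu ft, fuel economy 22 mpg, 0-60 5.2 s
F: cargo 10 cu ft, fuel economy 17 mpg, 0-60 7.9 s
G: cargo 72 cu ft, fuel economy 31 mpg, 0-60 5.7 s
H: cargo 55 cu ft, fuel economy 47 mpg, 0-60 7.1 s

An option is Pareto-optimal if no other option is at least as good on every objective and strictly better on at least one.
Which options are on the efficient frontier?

A: not dominated.
B: dominated by A (cargo 73≥61, fuel economy 32≥24, 0-60 7.6≤11.0).
C: not dominated (best fuel economy).
D: not dominated (best cargo).
E: dominated by D (cargo 74≥71, fuel economy 24≥22, 0-60 4.3≤5.2).
F: dominated by A (cargo 73≥10, fuel economy 32≥17, 0-60 7.6≤7.9).
G: not dominated.
H: not dominated.

A, C, D, G, H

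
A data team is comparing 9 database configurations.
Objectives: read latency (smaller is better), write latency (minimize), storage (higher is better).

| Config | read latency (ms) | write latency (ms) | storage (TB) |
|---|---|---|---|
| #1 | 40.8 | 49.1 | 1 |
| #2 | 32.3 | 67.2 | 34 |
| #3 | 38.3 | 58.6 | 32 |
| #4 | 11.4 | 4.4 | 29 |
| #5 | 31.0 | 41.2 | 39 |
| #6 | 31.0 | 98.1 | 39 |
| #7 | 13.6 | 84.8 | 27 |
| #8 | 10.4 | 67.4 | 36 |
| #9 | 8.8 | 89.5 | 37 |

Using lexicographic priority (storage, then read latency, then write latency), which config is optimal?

#5

First maximize storage: best is 39, kept {#5, #6}.
Then minimize read latency: best is 31.0, kept {#5, #6}.
Then minimize write latency: best is 41.2, kept {#5}.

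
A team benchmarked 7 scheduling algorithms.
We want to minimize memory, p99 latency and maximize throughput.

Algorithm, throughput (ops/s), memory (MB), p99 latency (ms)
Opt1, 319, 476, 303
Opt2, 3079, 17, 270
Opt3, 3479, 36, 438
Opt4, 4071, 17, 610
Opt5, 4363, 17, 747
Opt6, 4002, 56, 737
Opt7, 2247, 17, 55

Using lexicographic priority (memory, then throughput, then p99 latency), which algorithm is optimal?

First minimize memory: best is 17, kept {Opt2, Opt4, Opt5, Opt7}.
Then maximize throughput: best is 4363, kept {Opt5}.

Opt5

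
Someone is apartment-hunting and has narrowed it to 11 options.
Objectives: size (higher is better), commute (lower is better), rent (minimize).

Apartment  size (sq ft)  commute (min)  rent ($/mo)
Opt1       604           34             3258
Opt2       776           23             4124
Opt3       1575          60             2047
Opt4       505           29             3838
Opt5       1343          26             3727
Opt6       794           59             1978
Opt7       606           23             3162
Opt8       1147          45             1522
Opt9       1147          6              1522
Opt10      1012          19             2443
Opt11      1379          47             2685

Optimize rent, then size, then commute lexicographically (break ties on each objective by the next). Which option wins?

Opt9

First minimize rent: best is 1522, kept {Opt8, Opt9}.
Then maximize size: best is 1147, kept {Opt8, Opt9}.
Then minimize commute: best is 6, kept {Opt9}.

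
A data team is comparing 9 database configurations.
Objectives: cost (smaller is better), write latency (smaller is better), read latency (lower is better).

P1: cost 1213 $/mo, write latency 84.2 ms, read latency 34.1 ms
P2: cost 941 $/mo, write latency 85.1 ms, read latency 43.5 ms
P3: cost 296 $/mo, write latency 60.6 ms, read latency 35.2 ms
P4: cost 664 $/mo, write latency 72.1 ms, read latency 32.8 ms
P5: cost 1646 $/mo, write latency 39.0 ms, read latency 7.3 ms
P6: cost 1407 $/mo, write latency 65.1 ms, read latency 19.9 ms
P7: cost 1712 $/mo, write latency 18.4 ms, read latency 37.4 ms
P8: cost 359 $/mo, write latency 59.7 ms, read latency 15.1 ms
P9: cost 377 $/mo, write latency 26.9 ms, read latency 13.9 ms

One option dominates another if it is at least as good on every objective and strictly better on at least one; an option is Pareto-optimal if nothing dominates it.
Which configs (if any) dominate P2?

P3: cost 296≤941, write latency 60.6≤85.1, read latency 35.2≤43.5 — dominates P2.
P4: cost 664≤941, write latency 72.1≤85.1, read latency 32.8≤43.5 — dominates P2.
P8: cost 359≤941, write latency 59.7≤85.1, read latency 15.1≤43.5 — dominates P2.
P9: cost 377≤941, write latency 26.9≤85.1, read latency 13.9≤43.5 — dominates P2.
Others (P1, P5, P6, P7) are each worse than P2 on at least one objective.

P3, P4, P8, P9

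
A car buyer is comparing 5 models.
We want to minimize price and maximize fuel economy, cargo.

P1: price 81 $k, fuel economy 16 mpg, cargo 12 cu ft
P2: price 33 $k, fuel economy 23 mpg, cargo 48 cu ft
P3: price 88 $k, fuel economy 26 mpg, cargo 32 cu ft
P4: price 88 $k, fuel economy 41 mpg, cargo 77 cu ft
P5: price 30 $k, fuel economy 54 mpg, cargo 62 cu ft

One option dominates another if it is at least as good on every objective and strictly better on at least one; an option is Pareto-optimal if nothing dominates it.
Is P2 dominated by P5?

Yes

P5 vs P2: price 30≤33, fuel economy 54≥23, cargo 62≥48 — P5 is at least as good on every objective with at least one strict improvement.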